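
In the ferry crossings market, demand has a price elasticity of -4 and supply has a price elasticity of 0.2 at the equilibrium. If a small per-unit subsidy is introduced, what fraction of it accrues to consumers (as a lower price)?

For a small subsidy around the equilibrium, the benefit split depends on the relative slopes, which at a point are proportional to the elasticities.
Buyer share = εs/(εs + |εd|) = 0.2/(0.2 + 4) = 1/21; seller share = |εd|/(εs + |εd|) = 20/21.

Consumer share = 1/21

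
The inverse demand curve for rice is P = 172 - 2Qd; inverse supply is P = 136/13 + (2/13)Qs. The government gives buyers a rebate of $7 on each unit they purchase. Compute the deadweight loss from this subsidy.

Deadweight loss = $11.375

Pre-subsidy: 172 - 2Q = 136/13 + (2/13)Q gives Q* = 75 and P* = 22.
With the rebate, buyers effectively pay Pb = Ps − 7, where Ps is the price sellers receive.
On the curves, Pb = 172 - 2Q and Ps = 136/13 + (2/13)Q; the wedge Ps − Pb = 7 gives 136/13 + (2/13)Q − (172 - 2Q) = 7, so Q' = 78.25.
Then Pb = 172 − 2·78.25 = 15.5 and Ps = 136/13 + (2/13)·78.25 = 22.5.
The subsidy expands output by 78.25 − 75 = 3.25 past the efficient level; on those units the gap between marginal cost and willingness to pay runs from 0 up to 7.
DWL = ½ × 7 × 3.25 = 11.375.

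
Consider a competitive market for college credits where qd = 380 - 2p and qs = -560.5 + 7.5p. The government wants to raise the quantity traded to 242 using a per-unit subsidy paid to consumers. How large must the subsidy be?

Required subsidy s = 38 per unit

At q = 242, invert demand for the buyer price: pb = (380 − 242)/2 = 69; invert supply for the seller price: ps = (242 − (-560.5))/7.5 = 107.
The subsidy must fill the gap: s = ps − pb = 107 − 69 = 38.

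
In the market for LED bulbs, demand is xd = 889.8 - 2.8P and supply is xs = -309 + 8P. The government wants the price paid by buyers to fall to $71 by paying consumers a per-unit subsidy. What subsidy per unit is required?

At a buyer price of 71, quantity demanded is 889.8 − 2.8·71 = 691.
Sellers supply 691 only when they receive Ps with -309 + 8·Ps = 691, i.e. Ps = 125.
s = Ps − Pb = 125 − 71 = 54.

Required subsidy s = $54 per unit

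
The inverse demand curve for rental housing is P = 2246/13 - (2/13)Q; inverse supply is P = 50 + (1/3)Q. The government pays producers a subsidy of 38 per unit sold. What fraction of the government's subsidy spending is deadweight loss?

Pre-subsidy: 2246/13 - (2/13)Q = 50 + (1/3)Q gives Q* = 252 and P* = 134.
With the subsidy, sellers receive Ps = Pb + 38 for each unit, where Pb is the price buyers pay.
On the curves, Pb = 2246/13 - (2/13)Q and Ps = 50 + (1/3)Q; the wedge Ps − Pb = 38 gives 50 + (1/3)Q − (2246/13 - (2/13)Q) = 38, so Q' = 330.
Then Pb = 2246/13 − (2/13)·330 = 122 and Ps = 50 + (1/3)·330 = 160.
ΔCS = ½(252 + 330)(134 − 122) = 3492; ΔPS = ½(252 + 330)(160 − 134) = 7566.
Government spending = 38 × 330 = 12540.
DWL = ½ × 38 × (330 − 252) = 1482; fraction = 1482 / 12540 = 13/110.

DWL / government spending = 13/110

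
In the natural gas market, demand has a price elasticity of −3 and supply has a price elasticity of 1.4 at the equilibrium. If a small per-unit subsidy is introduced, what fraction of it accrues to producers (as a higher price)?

For a small subsidy around the equilibrium, the benefit split depends on the relative slopes, which at a point are proportional to the elasticities.
Buyer share = εs/(εs + |εd|) = 1.4/(1.4 + 3) = 7/22; seller share = |εd|/(εs + |εd|) = 15/22.
So producers capture 15/22 of the subsidy.

Producer share = 15/22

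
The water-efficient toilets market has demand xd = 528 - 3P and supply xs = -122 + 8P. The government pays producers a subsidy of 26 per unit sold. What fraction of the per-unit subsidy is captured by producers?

Producer share = 3/11

Pre-subsidy: 528 - 3P = -122 + 8P gives P* = 650/11, x* = 3858/11.
With the subsidy, sellers receive Ps = Pb + 26 for each unit, where Pb is the price buyers pay.
Supply in terms of Pb becomes xs = -122 + 8(Pb + 26) = 86 + 8Pb. Setting this equal to demand: 528 - 3Pb = 86 + 8Pb, so Pb = 442/11.
Sellers receive Ps = 442/11 + 26 = 728/11; x' = 528 − 3·(442/11) = 4482/11.
Buyers' price falls by P* − Pb = 650/11 − 442/11 = 208/11; sellers' price rises by Ps − P* = 728/11 − 650/11 = 78/11.
So producers capture (78/11)/26 = 3/11 of each unit of subsidy.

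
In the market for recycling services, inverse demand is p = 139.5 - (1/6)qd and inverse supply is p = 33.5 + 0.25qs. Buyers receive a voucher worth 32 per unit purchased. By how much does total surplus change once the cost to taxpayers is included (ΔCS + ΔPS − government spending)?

Net change in total surplus = -1228.8

Pre-subsidy: 139.5 - (1/6)q = 33.5 + 0.25q gives q* = 254.4 and p* = 97.1.
With the rebate, buyers effectively pay pb = ps − 32, where ps is the price sellers receive.
On the curves, pb = 139.5 - (1/6)q and ps = 33.5 + 0.25q; the wedge ps − pb = 32 gives 33.5 + 0.25q − (139.5 - (1/6)q) = 32, so q' = 331.2.
Then pb = 139.5 − (1/6)·331.2 = 84.3 and ps = 33.5 + 0.25·331.2 = 116.3.
ΔCS = ½(254.4 + 331.2)(97.1 − 84.3) = 3747.84; ΔPS = ½(254.4 + 331.2)(116.3 − 97.1) = 5621.76.
Government spending = 32 × 331.2 = 10598.4.
Net change = 3747.84 + 5621.76 − 10598.4 = -1228.8. The loss equals the DWL triangle ½·32·76.8.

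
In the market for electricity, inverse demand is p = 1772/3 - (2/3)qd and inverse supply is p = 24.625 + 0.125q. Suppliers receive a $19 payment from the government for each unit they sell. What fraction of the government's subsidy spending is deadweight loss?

DWL / government spending = 12/739

Pre-subsidy: 1772/3 - (2/3)q = 24.625 + 0.125q gives q* = 715 and p* = 114.
With the subsidy, sellers receive ps = pb + 19 for each unit, where pb is the price buyers pay.
On the curves, pb = 1772/3 - (2/3)q and ps = 24.625 + 0.125q; the wedge ps − pb = 19 gives 24.625 + 0.125q − (1772/3 - (2/3)q) = 19, so q' = 739.
Then pb = 1772/3 − (2/3)·739 = 98 and ps = 24.625 + 0.125·739 = 117.
ΔCS = ½(715 + 739)(114 − 98) = 11632; ΔPS = ½(715 + 739)(117 − 114) = 2181.
Government spending = 19 × 739 = 14041.
DWL = ½ × 19 × (739 − 715) = 228; fraction = 228 / 14041 = 12/739.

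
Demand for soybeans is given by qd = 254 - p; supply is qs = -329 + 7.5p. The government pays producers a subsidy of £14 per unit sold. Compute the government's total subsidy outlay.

Government cost = 47068/17

Pre-subsidy: 254 - p = -329 + 7.5p gives p* = 1166/17, q* = 3152/17.
With the subsidy, sellers receive ps = pb + 14 for each unit, where pb is the price buyers pay.
Supply in terms of pb becomes qs = -329 + 7.5(pb + 14) = -224 + 7.5pb. Setting this equal to demand: 254 - pb = -224 + 7.5pb, so pb = 956/17.
Sellers receive ps = 956/17 + 14 = 1194/17; q' = 254 − 1·(956/17) = 3362/17.
Government outlay = subsidy × quantity = 14 × 3362/17 = 47068/17.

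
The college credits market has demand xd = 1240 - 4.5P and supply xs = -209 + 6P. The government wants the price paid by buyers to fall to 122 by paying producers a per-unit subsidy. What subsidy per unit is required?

At a buyer price of 122, quantity demanded is 1240 − 4.5·122 = 691.
Sellers supply 691 only when they receive Ps with -209 + 6·Ps = 691, i.e. Ps = 150.
s = Ps − Pb = 150 − 122 = 28.

Required subsidy s = 28 per unit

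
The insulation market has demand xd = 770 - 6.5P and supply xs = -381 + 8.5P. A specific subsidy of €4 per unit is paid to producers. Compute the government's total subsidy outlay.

Pre-subsidy: 770 - 6.5P = -381 + 8.5P gives P* = 1151/15, x* = 8137/30.
With the subsidy, sellers receive Ps = Pb + 4 for each unit, where Pb is the price buyers pay.
Supply in terms of Pb becomes xs = -381 + 8.5(Pb + 4) = -347 + 8.5Pb. Setting this equal to demand: 770 - 6.5Pb = -347 + 8.5Pb, so Pb = 1117/15.
Sellers receive Ps = 1117/15 + 4 = 1177/15; x' = 770 − 6.5·(1117/15) = 8579/30.
Government outlay = subsidy × quantity = 4 × 8579/30 = 17158/15.

Government cost = 17158/15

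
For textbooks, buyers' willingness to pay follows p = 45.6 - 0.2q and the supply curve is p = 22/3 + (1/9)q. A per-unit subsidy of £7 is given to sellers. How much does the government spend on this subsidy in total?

Government cost = £1018.5

Pre-subsidy: 45.6 - 0.2q = 22/3 + (1/9)q gives q* = 123 and p* = 21.
With the subsidy, sellers receive ps = pb + 7 for each unit, where pb is the price buyers pay.
On the curves, pb = 45.6 - 0.2q and ps = 22/3 + (1/9)q; the wedge ps − pb = 7 gives 22/3 + (1/9)q − (45.6 - 0.2q) = 7, so q' = 145.5.
Then pb = 45.6 − 0.2·145.5 = 16.5 and ps = 22/3 + (1/9)·145.5 = 23.5.
Government outlay = subsidy × quantity = 7 × 145.5 = 1018.5.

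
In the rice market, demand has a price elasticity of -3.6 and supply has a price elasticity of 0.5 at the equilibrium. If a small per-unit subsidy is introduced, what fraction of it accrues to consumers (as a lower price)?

Consumer share = 5/41

For a small subsidy around the equilibrium, the benefit split depends on the relative slopes, which at a point are proportional to the elasticities.
Buyer share = εs/(εs + |εd|) = 0.5/(0.5 + 3.6) = 5/41; seller share = |εd|/(εs + |εd|) = 36/41.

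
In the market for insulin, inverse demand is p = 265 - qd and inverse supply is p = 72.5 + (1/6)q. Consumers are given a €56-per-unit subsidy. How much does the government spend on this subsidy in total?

Government cost = €11928

Pre-subsidy: 265 - q = 72.5 + (1/6)q gives q* = 165 and p* = 100.
With the rebate, buyers effectively pay pb = ps − 56, where ps is the price sellers receive.
On the curves, pb = 265 - q and ps = 72.5 + (1/6)q; the wedge ps − pb = 56 gives 72.5 + (1/6)q − (265 - q) = 56, so q' = 213.
Then pb = 265 − 1·213 = 52 and ps = 72.5 + (1/6)·213 = 108.
Government outlay = subsidy × quantity = 56 × 213 = 11928.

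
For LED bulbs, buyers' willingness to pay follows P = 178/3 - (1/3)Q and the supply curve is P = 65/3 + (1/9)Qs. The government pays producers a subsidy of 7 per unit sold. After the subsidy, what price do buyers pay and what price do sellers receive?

Buyers pay 155/6; sellers receive 197/6

Pre-subsidy: 178/3 - (1/3)Q = 65/3 + (1/9)Q gives Q* = 84.75 and P* = 373/12.
With the subsidy, sellers receive Ps = Pb + 7 for each unit, where Pb is the price buyers pay.
On the curves, Pb = 178/3 - (1/3)Q and Ps = 65/3 + (1/9)Q; the wedge Ps − Pb = 7 gives 65/3 + (1/9)Q − (178/3 - (1/3)Q) = 7, so Q' = 100.5.
Then Pb = 178/3 − (1/3)·100.5 = 155/6 and Ps = 65/3 + (1/9)·100.5 = 197/6.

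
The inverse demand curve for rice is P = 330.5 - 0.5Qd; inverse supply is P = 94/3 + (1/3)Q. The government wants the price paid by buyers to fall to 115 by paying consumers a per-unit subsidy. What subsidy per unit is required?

At a buyer price of 115, quantity demanded is 661 − 2·115 = 431.
Sellers supply 431 only when they receive Ps = 94/3 + (1/3)·431 = 175.
s = Ps − Pb = 175 − 115 = 60.

Required subsidy s = 60 per unit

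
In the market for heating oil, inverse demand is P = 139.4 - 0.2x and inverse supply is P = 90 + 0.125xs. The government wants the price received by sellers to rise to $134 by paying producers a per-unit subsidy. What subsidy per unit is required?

Required subsidy s = $65 per unit

At a seller price of 134, quantity supplied is -720 + 8·134 = 352.
Buyers absorb 352 only when they pay Pb = 139.4 − 0.2·352 = 69.
s = Ps − Pb = 134 − 69 = 65.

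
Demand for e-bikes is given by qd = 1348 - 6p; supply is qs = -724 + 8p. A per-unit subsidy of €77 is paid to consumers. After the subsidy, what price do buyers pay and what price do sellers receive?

Pre-subsidy: 1348 - 6p = -724 + 8p gives p* = 148, q* = 460.
With the rebate, buyers effectively pay pb = ps − 77, where ps is the price sellers receive.
Demand in terms of ps becomes qd = 1348 − 6(ps − 77) = 1810 - 6ps. Setting this equal to supply: 1810 - 6ps = -724 + 8ps, so ps = 181.
Buyers pay pb = 181 − 77 = 104; q' = -724 + 8·181 = 724.

Buyers pay €104; sellers receive €181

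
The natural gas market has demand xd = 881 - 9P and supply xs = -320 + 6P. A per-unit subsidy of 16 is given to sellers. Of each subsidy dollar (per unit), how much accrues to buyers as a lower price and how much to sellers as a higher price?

Buyers gain 6.4 per unit; sellers gain 9.6 per unit

Pre-subsidy: 881 - 9P = -320 + 6P gives P* = 1201/15, x* = 160.4.
With the subsidy, sellers receive Ps = Pb + 16 for each unit, where Pb is the price buyers pay.
Supply in terms of Pb becomes xs = -320 + 6(Pb + 16) = -224 + 6Pb. Setting this equal to demand: 881 - 9Pb = -224 + 6Pb, so Pb = 221/3.
Sellers receive Ps = 221/3 + 16 = 269/3; x' = 881 − 9·(221/3) = 218.
Buyers' price falls by P* − Pb = 1201/15 − 221/3 = 6.4; sellers' price rises by Ps − P* = 269/3 − 1201/15 = 9.6.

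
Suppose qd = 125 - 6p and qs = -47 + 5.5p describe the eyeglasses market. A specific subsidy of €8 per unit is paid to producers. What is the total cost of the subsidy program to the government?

Government cost = 10712/23

Pre-subsidy: 125 - 6p = -47 + 5.5p gives p* = 344/23, q* = 811/23.
With the subsidy, sellers receive ps = pb + 8 for each unit, where pb is the price buyers pay.
Supply in terms of pb becomes qs = -47 + 5.5(pb + 8) = -3 + 5.5pb. Setting this equal to demand: 125 - 6pb = -3 + 5.5pb, so pb = 256/23.
Sellers receive ps = 256/23 + 8 = 440/23; q' = 125 − 6·(256/23) = 1339/23.
Government outlay = subsidy × quantity = 8 × 1339/23 = 10712/23.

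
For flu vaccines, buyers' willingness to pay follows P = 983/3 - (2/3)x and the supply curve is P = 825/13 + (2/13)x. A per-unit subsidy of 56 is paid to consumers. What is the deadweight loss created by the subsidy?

Deadweight loss = 1911

Pre-subsidy: 983/3 - (2/3)x = 825/13 + (2/13)x gives x* = 322 and P* = 113.
With the rebate, buyers effectively pay Pb = Ps − 56, where Ps is the price sellers receive.
On the curves, Pb = 983/3 - (2/3)x and Ps = 825/13 + (2/13)x; the wedge Ps − Pb = 56 gives 825/13 + (2/13)x − (983/3 - (2/3)x) = 56, so x' = 390.25.
Then Pb = 983/3 − (2/3)·390.25 = 67.5 and Ps = 825/13 + (2/13)·390.25 = 123.5.
The subsidy expands output by 390.25 − 322 = 68.25 past the efficient level; on those units the gap between marginal cost and willingness to pay runs from 0 up to 56.
DWL = ½ × 56 × 68.25 = 1911.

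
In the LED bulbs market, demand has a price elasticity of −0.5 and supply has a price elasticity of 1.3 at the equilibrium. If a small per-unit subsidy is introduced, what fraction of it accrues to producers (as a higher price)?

Producer share = 5/18

For a small subsidy around the equilibrium, the benefit split depends on the relative slopes, which at a point are proportional to the elasticities.
Buyer share = εs/(εs + |εd|) = 1.3/(1.3 + 0.5) = 13/18; seller share = |εd|/(εs + |εd|) = 5/18.
So producers capture 5/18 of the subsidy.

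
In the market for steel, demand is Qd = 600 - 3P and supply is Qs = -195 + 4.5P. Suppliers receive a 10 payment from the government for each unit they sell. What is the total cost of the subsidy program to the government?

Government cost = 3000

Pre-subsidy: 600 - 3P = -195 + 4.5P gives P* = 106, Q* = 282.
With the subsidy, sellers receive Ps = Pb + 10 for each unit, where Pb is the price buyers pay.
Supply in terms of Pb becomes Qs = -195 + 4.5(Pb + 10) = -150 + 4.5Pb. Setting this equal to demand: 600 - 3Pb = -150 + 4.5Pb, so Pb = 100.
Sellers receive Ps = 100 + 10 = 110; Q' = 600 − 3·100 = 300.
Government outlay = subsidy × quantity = 10 × 300 = 3000.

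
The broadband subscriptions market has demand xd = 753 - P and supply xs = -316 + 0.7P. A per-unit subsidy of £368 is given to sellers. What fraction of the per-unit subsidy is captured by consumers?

Pre-subsidy: 753 - P = -316 + 0.7P gives P* = 10690/17, x* = 2111/17.
With the subsidy, sellers receive Ps = Pb + 368 for each unit, where Pb is the price buyers pay.
Supply in terms of Pb becomes xs = -316 + 0.7(Pb + 368) = -58.4 + 0.7Pb. Setting this equal to demand: 753 - Pb = -58.4 + 0.7Pb, so Pb = 8114/17.
Sellers receive Ps = 8114/17 + 368 = 14370/17; x' = 753 − 1·(8114/17) = 4687/17.
Buyers' price falls by P* − Pb = 10690/17 − 8114/17 = 2576/17; sellers' price rises by Ps − P* = 14370/17 − 10690/17 = 3680/17.
So consumers capture (2576/17)/368 = 7/17 of each unit of subsidy.

Consumer share = 7/17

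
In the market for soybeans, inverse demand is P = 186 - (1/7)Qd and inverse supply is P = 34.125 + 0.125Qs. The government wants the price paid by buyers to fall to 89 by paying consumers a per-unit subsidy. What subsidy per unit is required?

At a buyer price of 89, quantity demanded is 1302 − 7·89 = 679.
Sellers supply 679 only when they receive Ps = 34.125 + 0.125·679 = 119.
s = Ps − Pb = 119 − 89 = 30.

Required subsidy s = 30 per unit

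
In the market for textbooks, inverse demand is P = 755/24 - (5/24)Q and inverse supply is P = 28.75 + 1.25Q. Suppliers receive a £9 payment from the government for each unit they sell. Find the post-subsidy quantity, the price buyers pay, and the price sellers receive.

Pre-subsidy: 755/24 - (5/24)Q = 28.75 + 1.25Q gives Q* = 13/7 and P* = 435/14.
With the subsidy, sellers receive Ps = Pb + 9 for each unit, where Pb is the price buyers pay.
On the curves, Pb = 755/24 - (5/24)Q and Ps = 28.75 + 1.25Q; the wedge Ps − Pb = 9 gives 28.75 + 1.25Q − (755/24 - (5/24)Q) = 9, so Q' = 281/35.
Then Pb = 755/24 − (5/24)·(281/35) = 417/14 and Ps = 28.75 + 1.25·(281/35) = 543/14.

Q' = 281/35; buyers pay 417/14; sellers receive 543/14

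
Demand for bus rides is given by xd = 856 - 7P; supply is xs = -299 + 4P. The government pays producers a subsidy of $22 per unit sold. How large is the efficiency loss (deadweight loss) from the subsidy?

Deadweight loss = $616

Pre-subsidy: 856 - 7P = -299 + 4P gives P* = 105, x* = 121.
With the subsidy, sellers receive Ps = Pb + 22 for each unit, where Pb is the price buyers pay.
Supply in terms of Pb becomes xs = -299 + 4(Pb + 22) = -211 + 4Pb. Setting this equal to demand: 856 - 7Pb = -211 + 4Pb, so Pb = 97.
Sellers receive Ps = 97 + 22 = 119; x' = 856 − 7·97 = 177.
The subsidy expands output by 177 − 121 = 56 past the efficient level; on those units the gap between marginal cost and willingness to pay runs from 0 up to 22.
DWL = ½ × 22 × 56 = 616.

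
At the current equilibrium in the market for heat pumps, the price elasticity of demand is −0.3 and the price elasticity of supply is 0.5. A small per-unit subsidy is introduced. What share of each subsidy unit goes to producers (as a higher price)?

For a small subsidy around the equilibrium, the benefit split depends on the relative slopes, which at a point are proportional to the elasticities.
Buyer share = εs/(εs + |εd|) = 0.5/(0.5 + 0.3) = 0.625; seller share = |εd|/(εs + |εd|) = 0.375.
So producers capture 0.375 of the subsidy.

Producer share = 0.375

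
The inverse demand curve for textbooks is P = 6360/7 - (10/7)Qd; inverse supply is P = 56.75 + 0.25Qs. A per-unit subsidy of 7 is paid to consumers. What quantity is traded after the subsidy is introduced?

Pre-subsidy: 6360/7 - (10/7)Q = 56.75 + 0.25Q gives Q* = 23851/47 and P* = 8630/47.
With the rebate, buyers effectively pay Pb = Ps − 7, where Ps is the price sellers receive.
On the curves, Pb = 6360/7 - (10/7)Q and Ps = 56.75 + 0.25Q; the wedge Ps − Pb = 7 gives 56.75 + 0.25Q − (6360/7 - (10/7)Q) = 7, so Q' = 24047/47.
Then Pb = 6360/7 − (10/7)·(24047/47) = 8350/47 and Ps = 56.75 + 0.25·(24047/47) = 8679/47.

Q' = 24047/47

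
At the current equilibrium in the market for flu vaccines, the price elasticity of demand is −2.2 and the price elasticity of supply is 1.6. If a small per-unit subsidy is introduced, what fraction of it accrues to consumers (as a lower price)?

For a small subsidy around the equilibrium, the benefit split depends on the relative slopes, which at a point are proportional to the elasticities.
Buyer share = εs/(εs + |εd|) = 1.6/(1.6 + 2.2) = 8/19; seller share = |εd|/(εs + |εd|) = 11/19.

Consumer share = 8/19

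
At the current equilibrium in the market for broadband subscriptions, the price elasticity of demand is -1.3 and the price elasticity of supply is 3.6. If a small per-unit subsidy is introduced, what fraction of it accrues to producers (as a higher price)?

For a small subsidy around the equilibrium, the benefit split depends on the relative slopes, which at a point are proportional to the elasticities.
Buyer share = εs/(εs + |εd|) = 3.6/(3.6 + 1.3) = 36/49; seller share = |εd|/(εs + |εd|) = 13/49.
So producers capture 13/49 of the subsidy.

Producer share = 13/49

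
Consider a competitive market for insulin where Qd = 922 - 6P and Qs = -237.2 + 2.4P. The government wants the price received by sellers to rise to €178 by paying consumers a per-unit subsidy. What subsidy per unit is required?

At a seller price of 178, quantity supplied is -237.2 + 2.4·178 = 190.
Buyers absorb 190 only when they pay Pb with 922 − 6·Pb = 190, i.e. Pb = 122.
s = Ps − Pb = 178 − 122 = 56.

Required subsidy s = €56 per unit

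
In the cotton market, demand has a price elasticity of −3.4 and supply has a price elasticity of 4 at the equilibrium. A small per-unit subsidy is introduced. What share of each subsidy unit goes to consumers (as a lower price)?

Consumer share = 20/37

For a small subsidy around the equilibrium, the benefit split depends on the relative slopes, which at a point are proportional to the elasticities.
Buyer share = εs/(εs + |εd|) = 4/(4 + 3.4) = 20/37; seller share = |εd|/(εs + |εd|) = 17/37.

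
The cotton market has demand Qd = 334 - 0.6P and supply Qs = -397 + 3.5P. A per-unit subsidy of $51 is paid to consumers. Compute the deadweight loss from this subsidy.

Pre-subsidy: 334 - 0.6P = -397 + 3.5P gives P* = 7310/41, Q* = 9308/41.
With the rebate, buyers effectively pay Pb = Ps − 51, where Ps is the price sellers receive.
Demand in terms of Ps becomes Qd = 334 − 0.6(Ps − 51) = 364.6 - 0.6Ps. Setting this equal to supply: 364.6 - 0.6Ps = -397 + 3.5Ps, so Ps = 7616/41.
Buyers pay Pb = 7616/41 − 51 = 5525/41; Q' = -397 + 3.5·(7616/41) = 10379/41.
The subsidy expands output by 10379/41 − 9308/41 = 1071/41 past the efficient level; on those units the gap between marginal cost and willingness to pay runs from 0 up to 51.
DWL = ½ × 51 × 1071/41 = 54621/82.

Deadweight loss = 54621/82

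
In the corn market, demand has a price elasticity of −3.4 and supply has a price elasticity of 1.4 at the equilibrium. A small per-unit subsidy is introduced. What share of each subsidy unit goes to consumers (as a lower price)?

Consumer share = 7/24

For a small subsidy around the equilibrium, the benefit split depends on the relative slopes, which at a point are proportional to the elasticities.
Buyer share = εs/(εs + |εd|) = 1.4/(1.4 + 3.4) = 7/24; seller share = |εd|/(εs + |εd|) = 17/24.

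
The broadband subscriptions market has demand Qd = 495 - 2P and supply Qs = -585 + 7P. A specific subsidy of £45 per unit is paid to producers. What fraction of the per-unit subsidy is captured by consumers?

Consumer share = 7/9

Pre-subsidy: 495 - 2P = -585 + 7P gives P* = 120, Q* = 255.
With the subsidy, sellers receive Ps = Pb + 45 for each unit, where Pb is the price buyers pay.
Supply in terms of Pb becomes Qs = -585 + 7(Pb + 45) = -270 + 7Pb. Setting this equal to demand: 495 - 2Pb = -270 + 7Pb, so Pb = 85.
Sellers receive Ps = 85 + 45 = 130; Q' = 495 − 2·85 = 325.
Buyers' price falls by P* − Pb = 120 − 85 = 35; sellers' price rises by Ps − P* = 130 − 120 = 10.
So consumers capture 35/45 = 7/9 of each unit of subsidy.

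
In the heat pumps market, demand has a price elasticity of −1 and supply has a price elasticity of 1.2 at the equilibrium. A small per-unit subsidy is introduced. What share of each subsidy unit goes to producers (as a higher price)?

For a small subsidy around the equilibrium, the benefit split depends on the relative slopes, which at a point are proportional to the elasticities.
Buyer share = εs/(εs + |εd|) = 1.2/(1.2 + 1) = 6/11; seller share = |εd|/(εs + |εd|) = 5/11.
So producers capture 5/11 of the subsidy.

Producer share = 5/11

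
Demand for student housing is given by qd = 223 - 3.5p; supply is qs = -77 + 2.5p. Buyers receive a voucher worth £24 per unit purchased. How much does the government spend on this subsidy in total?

Pre-subsidy: 223 - 3.5p = -77 + 2.5p gives p* = 50, q* = 48.
With the rebate, buyers effectively pay pb = ps − 24, where ps is the price sellers receive.
Demand in terms of ps becomes qd = 223 − 3.5(ps − 24) = 307 - 3.5ps. Setting this equal to supply: 307 - 3.5ps = -77 + 2.5ps, so ps = 64.
Buyers pay pb = 64 − 24 = 40; q' = -77 + 2.5·64 = 83.
Government outlay = subsidy × quantity = 24 × 83 = 1992.

Government cost = £1992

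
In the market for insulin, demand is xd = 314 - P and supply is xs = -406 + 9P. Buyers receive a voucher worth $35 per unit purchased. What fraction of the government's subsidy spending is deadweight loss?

Pre-subsidy: 314 - P = -406 + 9P gives P* = 72, x* = 242.
With the rebate, buyers effectively pay Pb = Ps − 35, where Ps is the price sellers receive.
Demand in terms of Ps becomes xd = 314 − 1(Ps − 35) = 349 - Ps. Setting this equal to supply: 349 - Ps = -406 + 9Ps, so Ps = 75.5.
Buyers pay Pb = 75.5 − 35 = 40.5; x' = -406 + 9·75.5 = 273.5.
ΔCS = ½(242 + 273.5)(72 − 40.5) = 8119.125; ΔPS = ½(242 + 273.5)(75.5 − 72) = 902.125.
Government spending = 35 × 273.5 = 9572.5.
DWL = ½ × 35 × (273.5 − 242) = 551.25; fraction = 551.25 / 9572.5 = 63/1094.

DWL / government spending = 63/1094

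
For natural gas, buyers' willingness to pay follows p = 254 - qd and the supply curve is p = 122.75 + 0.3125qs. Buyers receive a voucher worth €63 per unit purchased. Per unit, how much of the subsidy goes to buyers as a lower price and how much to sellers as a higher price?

Buyers gain €48 per unit; sellers gain €15 per unit

Pre-subsidy: 254 - q = 122.75 + 0.3125q gives q* = 100 and p* = 154.
With the rebate, buyers effectively pay pb = ps − 63, where ps is the price sellers receive.
On the curves, pb = 254 - q and ps = 122.75 + 0.3125q; the wedge ps − pb = 63 gives 122.75 + 0.3125q − (254 - q) = 63, so q' = 148.
Then pb = 254 − 1·148 = 106 and ps = 122.75 + 0.3125·148 = 169.
Buyers' price falls by p* − pb = 154 − 106 = 48; sellers' price rises by ps − p* = 169 − 154 = 15.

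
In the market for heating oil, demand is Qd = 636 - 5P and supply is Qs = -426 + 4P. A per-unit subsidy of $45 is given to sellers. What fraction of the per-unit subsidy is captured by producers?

Pre-subsidy: 636 - 5P = -426 + 4P gives P* = 118, Q* = 46.
With the subsidy, sellers receive Ps = Pb + 45 for each unit, where Pb is the price buyers pay.
Supply in terms of Pb becomes Qs = -426 + 4(Pb + 45) = -246 + 4Pb. Setting this equal to demand: 636 - 5Pb = -246 + 4Pb, so Pb = 98.
Sellers receive Ps = 98 + 45 = 143; Q' = 636 − 5·98 = 146.
Buyers' price falls by P* − Pb = 118 − 98 = 20; sellers' price rises by Ps − P* = 143 − 118 = 25.
So producers capture 25/45 = 5/9 of each unit of subsidy.

Producer share = 5/9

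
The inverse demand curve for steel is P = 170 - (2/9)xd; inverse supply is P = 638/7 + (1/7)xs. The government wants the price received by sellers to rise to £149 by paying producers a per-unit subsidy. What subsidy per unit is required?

At a seller price of 149, quantity supplied is -638 + 7·149 = 405.
Buyers absorb 405 only when they pay Pb = 170 − (2/9)·405 = 80.
s = Ps − Pb = 149 − 80 = 69.

Required subsidy s = £69 per unit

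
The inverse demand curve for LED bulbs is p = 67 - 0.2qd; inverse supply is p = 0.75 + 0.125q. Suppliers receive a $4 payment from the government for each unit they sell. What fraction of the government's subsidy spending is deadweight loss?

Pre-subsidy: 67 - 0.2q = 0.75 + 0.125q gives q* = 2650/13 and p* = 341/13.
With the subsidy, sellers receive ps = pb + 4 for each unit, where pb is the price buyers pay.
On the curves, pb = 67 - 0.2q and ps = 0.75 + 0.125q; the wedge ps − pb = 4 gives 0.75 + 0.125q − (67 - 0.2q) = 4, so q' = 2810/13.
Then pb = 67 − 0.2·(2810/13) = 309/13 and ps = 0.75 + 0.125·(2810/13) = 361/13.
ΔCS = ½(2650/13 + 2810/13)(341/13 − 309/13) = 6720/13; ΔPS = ½(2650/13 + 2810/13)(361/13 − 341/13) = 4200/13.
Government spending = 4 × 2810/13 = 11240/13.
DWL = ½ × 4 × (2810/13 − 2650/13) = 320/13; fraction = (320/13) / (11240/13) = 8/281.

DWL / government spending = 8/281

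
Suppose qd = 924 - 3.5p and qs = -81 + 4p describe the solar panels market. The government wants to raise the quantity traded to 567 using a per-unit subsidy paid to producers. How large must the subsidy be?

Required subsidy s = 60 per unit

At q = 567, invert demand for the buyer price: pb = (924 − 567)/3.5 = 102; invert supply for the seller price: ps = (567 − (-81))/4 = 162.
The subsidy must fill the gap: s = ps − pb = 162 − 102 = 60.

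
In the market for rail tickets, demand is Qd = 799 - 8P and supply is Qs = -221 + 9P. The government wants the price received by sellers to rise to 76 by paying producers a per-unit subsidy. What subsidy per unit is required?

At a seller price of 76, quantity supplied is -221 + 9·76 = 463.
Buyers absorb 463 only when they pay Pb with 799 − 8·Pb = 463, i.e. Pb = 42.
s = Ps − Pb = 76 − 42 = 34.

Required subsidy s = 34 per unit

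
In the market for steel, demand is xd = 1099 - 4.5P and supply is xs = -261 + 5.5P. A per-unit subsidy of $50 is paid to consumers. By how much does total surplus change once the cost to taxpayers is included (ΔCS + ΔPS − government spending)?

Net change in total surplus = -$3093.75

Pre-subsidy: 1099 - 4.5P = -261 + 5.5P gives P* = 136, x* = 487.
With the rebate, buyers effectively pay Pb = Ps − 50, where Ps is the price sellers receive.
Demand in terms of Ps becomes xd = 1099 − 4.5(Ps − 50) = 1324 - 4.5Ps. Setting this equal to supply: 1324 - 4.5Ps = -261 + 5.5Ps, so Ps = 158.5.
Buyers pay Pb = 158.5 − 50 = 108.5; x' = -261 + 5.5·158.5 = 610.75.
ΔCS = ½(487 + 610.75)(136 − 108.5) = 15094.0625; ΔPS = ½(487 + 610.75)(158.5 − 136) = 12349.6875.
Government spending = 50 × 610.75 = 30537.5.
Net change = 15094.0625 + 12349.6875 − 30537.5 = -3093.75. The loss equals the DWL triangle ½·50·123.75.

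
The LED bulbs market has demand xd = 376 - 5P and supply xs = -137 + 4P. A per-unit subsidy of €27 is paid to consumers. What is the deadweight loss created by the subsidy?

Pre-subsidy: 376 - 5P = -137 + 4P gives P* = 57, x* = 91.
With the rebate, buyers effectively pay Pb = Ps − 27, where Ps is the price sellers receive.
Demand in terms of Ps becomes xd = 376 − 5(Ps − 27) = 511 - 5Ps. Setting this equal to supply: 511 - 5Ps = -137 + 4Ps, so Ps = 72.
Buyers pay Pb = 72 − 27 = 45; x' = -137 + 4·72 = 151.
The subsidy expands output by 151 − 91 = 60 past the efficient level; on those units the gap between marginal cost and willingness to pay runs from 0 up to 27.
DWL = ½ × 27 × 60 = 810.

Deadweight loss = €810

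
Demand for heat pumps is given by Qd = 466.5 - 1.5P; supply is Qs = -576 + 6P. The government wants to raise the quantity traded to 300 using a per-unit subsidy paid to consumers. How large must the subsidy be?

Required subsidy s = 35 per unit

At Q = 300, invert demand for the buyer price: Pb = (466.5 − 300)/1.5 = 111; invert supply for the seller price: Ps = (300 − (-576))/6 = 146.
The subsidy must fill the gap: s = Ps − Pb = 146 − 111 = 35.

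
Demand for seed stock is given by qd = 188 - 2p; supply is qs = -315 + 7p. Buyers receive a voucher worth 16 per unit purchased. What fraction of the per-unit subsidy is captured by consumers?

Consumer share = 7/9

Pre-subsidy: 188 - 2p = -315 + 7p gives p* = 503/9, q* = 686/9.
With the rebate, buyers effectively pay pb = ps − 16, where ps is the price sellers receive.
Demand in terms of ps becomes qd = 188 − 2(ps − 16) = 220 - 2ps. Setting this equal to supply: 220 - 2ps = -315 + 7ps, so ps = 535/9.
Buyers pay pb = 535/9 − 16 = 391/9; q' = -315 + 7·(535/9) = 910/9.
Buyers' price falls by p* − pb = 503/9 − 391/9 = 112/9; sellers' price rises by ps − p* = 535/9 − 503/9 = 32/9.
So consumers capture (112/9)/16 = 7/9 of each unit of subsidy.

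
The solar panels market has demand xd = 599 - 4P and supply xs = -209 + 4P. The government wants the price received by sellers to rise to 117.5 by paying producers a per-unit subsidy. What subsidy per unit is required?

At a seller price of 117.5, quantity supplied is -209 + 4·117.5 = 261.
Buyers absorb 261 only when they pay Pb with 599 − 4·Pb = 261, i.e. Pb = 84.5.
s = Ps − Pb = 117.5 − 84.5 = 33.

Required subsidy s = 33 per unit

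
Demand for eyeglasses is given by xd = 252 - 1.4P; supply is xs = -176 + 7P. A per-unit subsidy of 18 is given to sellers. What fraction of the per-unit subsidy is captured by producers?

Producer share = 1/6

Pre-subsidy: 252 - 1.4P = -176 + 7P gives P* = 1070/21, x* = 542/3.
With the subsidy, sellers receive Ps = Pb + 18 for each unit, where Pb is the price buyers pay.
Supply in terms of Pb becomes xs = -176 + 7(Pb + 18) = -50 + 7Pb. Setting this equal to demand: 252 - 1.4Pb = -50 + 7Pb, so Pb = 755/21.
Sellers receive Ps = 755/21 + 18 = 1133/21; x' = 252 − 1.4·(755/21) = 605/3.
Buyers' price falls by P* − Pb = 1070/21 − 755/21 = 15; sellers' price rises by Ps − P* = 1133/21 − 1070/21 = 3.
So producers capture 3/18 = 1/6 of each unit of subsidy.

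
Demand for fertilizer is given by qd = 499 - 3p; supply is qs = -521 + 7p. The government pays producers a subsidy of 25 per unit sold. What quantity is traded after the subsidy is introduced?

Pre-subsidy: 499 - 3p = -521 + 7p gives p* = 102, q* = 193.
With the subsidy, sellers receive ps = pb + 25 for each unit, where pb is the price buyers pay.
Supply in terms of pb becomes qs = -521 + 7(pb + 25) = -346 + 7pb. Setting this equal to demand: 499 - 3pb = -346 + 7pb, so pb = 84.5.
Sellers receive ps = 84.5 + 25 = 109.5; q' = 499 − 3·84.5 = 245.5.

q' = 245.5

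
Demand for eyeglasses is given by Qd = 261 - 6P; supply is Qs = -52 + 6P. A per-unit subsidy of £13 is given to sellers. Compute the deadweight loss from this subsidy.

Pre-subsidy: 261 - 6P = -52 + 6P gives P* = 313/12, Q* = 104.5.
With the subsidy, sellers receive Ps = Pb + 13 for each unit, where Pb is the price buyers pay.
Supply in terms of Pb becomes Qs = -52 + 6(Pb + 13) = 26 + 6Pb. Setting this equal to demand: 261 - 6Pb = 26 + 6Pb, so Pb = 235/12.
Sellers receive Ps = 235/12 + 13 = 391/12; Q' = 261 − 6·(235/12) = 143.5.
The subsidy expands output by 143.5 − 104.5 = 39 past the efficient level; on those units the gap between marginal cost and willingness to pay runs from 0 up to 13.
DWL = ½ × 13 × 39 = 253.5.

Deadweight loss = £253.5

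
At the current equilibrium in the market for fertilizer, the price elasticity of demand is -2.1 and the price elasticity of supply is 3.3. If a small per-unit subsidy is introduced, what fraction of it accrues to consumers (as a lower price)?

For a small subsidy around the equilibrium, the benefit split depends on the relative slopes, which at a point are proportional to the elasticities.
Buyer share = εs/(εs + |εd|) = 3.3/(3.3 + 2.1) = 11/18; seller share = |εd|/(εs + |εd|) = 7/18.

Consumer share = 11/18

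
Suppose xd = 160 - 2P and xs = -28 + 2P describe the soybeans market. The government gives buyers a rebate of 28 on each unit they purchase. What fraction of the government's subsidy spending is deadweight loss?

DWL / government spending = 7/47

Pre-subsidy: 160 - 2P = -28 + 2P gives P* = 47, x* = 66.
With the rebate, buyers effectively pay Pb = Ps − 28, where Ps is the price sellers receive.
Demand in terms of Ps becomes xd = 160 − 2(Ps − 28) = 216 - 2Ps. Setting this equal to supply: 216 - 2Ps = -28 + 2Ps, so Ps = 61.
Buyers pay Pb = 61 − 28 = 33; x' = -28 + 2·61 = 94.
ΔCS = ½(66 + 94)(47 − 33) = 1120; ΔPS = ½(66 + 94)(61 − 47) = 1120.
Government spending = 28 × 94 = 2632.
DWL = ½ × 28 × (94 − 66) = 392; fraction = 392 / 2632 = 7/47.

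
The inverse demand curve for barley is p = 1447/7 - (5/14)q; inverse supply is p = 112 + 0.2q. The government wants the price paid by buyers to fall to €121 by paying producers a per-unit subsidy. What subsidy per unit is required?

Required subsidy s = €39 per unit

At a buyer price of 121, quantity demanded is 578.8 − 2.8·121 = 240.
Sellers supply 240 only when they receive ps = 112 + 0.2·240 = 160.
s = ps − pb = 160 − 121 = 39.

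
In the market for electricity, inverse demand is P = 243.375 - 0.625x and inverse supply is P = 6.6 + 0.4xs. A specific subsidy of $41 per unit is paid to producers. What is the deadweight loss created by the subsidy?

Deadweight loss = $820

Pre-subsidy: 243.375 - 0.625x = 6.6 + 0.4x gives x* = 231 and P* = 99.
With the subsidy, sellers receive Ps = Pb + 41 for each unit, where Pb is the price buyers pay.
On the curves, Pb = 243.375 - 0.625x and Ps = 6.6 + 0.4x; the wedge Ps − Pb = 41 gives 6.6 + 0.4x − (243.375 - 0.625x) = 41, so x' = 271.
Then Pb = 243.375 − 0.625·271 = 74 and Ps = 6.6 + 0.4·271 = 115.
The subsidy expands output by 271 − 231 = 40 past the efficient level; on those units the gap between marginal cost and willingness to pay runs from 0 up to 41.
DWL = ½ × 41 × 40 = 820.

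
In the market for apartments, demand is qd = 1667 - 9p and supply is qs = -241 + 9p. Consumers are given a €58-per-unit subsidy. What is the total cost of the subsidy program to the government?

Pre-subsidy: 1667 - 9p = -241 + 9p gives p* = 106, q* = 713.
With the rebate, buyers effectively pay pb = ps − 58, where ps is the price sellers receive.
Demand in terms of ps becomes qd = 1667 − 9(ps − 58) = 2189 - 9ps. Setting this equal to supply: 2189 - 9ps = -241 + 9ps, so ps = 135.
Buyers pay pb = 135 − 58 = 77; q' = -241 + 9·135 = 974.
Government outlay = subsidy × quantity = 58 × 974 = 56492.

Government cost = €56492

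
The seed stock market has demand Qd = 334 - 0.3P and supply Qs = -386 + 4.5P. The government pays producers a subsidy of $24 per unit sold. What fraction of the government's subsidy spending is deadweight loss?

Pre-subsidy: 334 - 0.3P = -386 + 4.5P gives P* = 150, Q* = 289.
With the subsidy, sellers receive Ps = Pb + 24 for each unit, where Pb is the price buyers pay.
Supply in terms of Pb becomes Qs = -386 + 4.5(Pb + 24) = -278 + 4.5Pb. Setting this equal to demand: 334 - 0.3Pb = -278 + 4.5Pb, so Pb = 127.5.
Sellers receive Ps = 127.5 + 24 = 151.5; Q' = 334 − 0.3·127.5 = 295.75.
ΔCS = ½(289 + 295.75)(150 − 127.5) = 6578.4375; ΔPS = ½(289 + 295.75)(151.5 − 150) = 438.5625.
Government spending = 24 × 295.75 = 7098.
DWL = ½ × 24 × (295.75 − 289) = 81; fraction = 81 / 7098 = 27/2366.

DWL / government spending = 27/2366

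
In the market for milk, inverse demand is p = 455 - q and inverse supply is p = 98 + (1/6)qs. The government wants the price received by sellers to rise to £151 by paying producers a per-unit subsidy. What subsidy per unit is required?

Required subsidy s = £14 per unit

At a seller price of 151, quantity supplied is -588 + 6·151 = 318.
Buyers absorb 318 only when they pay pb = 455 − 1·318 = 137.
s = ps − pb = 151 − 137 = 14.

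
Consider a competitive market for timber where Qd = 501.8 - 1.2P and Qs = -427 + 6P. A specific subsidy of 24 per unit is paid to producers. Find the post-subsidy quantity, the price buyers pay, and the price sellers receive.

Q' = 371; buyers pay 109; sellers receive 133

Pre-subsidy: 501.8 - 1.2P = -427 + 6P gives P* = 129, Q* = 347.
With the subsidy, sellers receive Ps = Pb + 24 for each unit, where Pb is the price buyers pay.
Supply in terms of Pb becomes Qs = -427 + 6(Pb + 24) = -283 + 6Pb. Setting this equal to demand: 501.8 - 1.2Pb = -283 + 6Pb, so Pb = 109.
Sellers receive Ps = 109 + 24 = 133; Q' = 501.8 − 1.2·109 = 371.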